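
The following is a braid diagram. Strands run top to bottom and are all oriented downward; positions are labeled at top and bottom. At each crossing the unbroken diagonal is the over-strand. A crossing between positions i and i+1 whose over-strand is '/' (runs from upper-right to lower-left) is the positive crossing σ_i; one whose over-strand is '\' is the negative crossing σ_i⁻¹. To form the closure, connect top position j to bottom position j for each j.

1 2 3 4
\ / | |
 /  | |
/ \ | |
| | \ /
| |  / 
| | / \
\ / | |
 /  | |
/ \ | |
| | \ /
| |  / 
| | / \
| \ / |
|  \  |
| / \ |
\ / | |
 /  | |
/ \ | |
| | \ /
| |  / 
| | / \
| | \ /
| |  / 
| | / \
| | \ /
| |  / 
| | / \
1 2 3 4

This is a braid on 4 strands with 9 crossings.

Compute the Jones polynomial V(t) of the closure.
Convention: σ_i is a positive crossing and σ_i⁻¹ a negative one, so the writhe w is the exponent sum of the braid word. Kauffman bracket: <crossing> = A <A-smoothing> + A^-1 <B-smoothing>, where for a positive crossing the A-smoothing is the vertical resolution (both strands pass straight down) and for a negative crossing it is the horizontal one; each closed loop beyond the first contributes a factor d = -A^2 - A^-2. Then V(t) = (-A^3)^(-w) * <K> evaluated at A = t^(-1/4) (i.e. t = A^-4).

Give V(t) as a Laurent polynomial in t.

t^11 - 2*t^10 + 2*t^9 - 3*t^8 + 2*t^7 - 2*t^6 + 2*t^5 + t^3

Derivation:
Reading the diagram top to bottom ('/'-over between positions i,i+1 = s_i, '\'-over = s_i^-1): braid word = s1 s3 s1 s3 s2^-1 s1 s3 s3 s3.
Braid: s1 s3 s1 s3 s2^-1 s1 s3 s3 s3 on 4 strands, 9 crossings.
Writhe w = (#positive) - (#negative) = 8 - 1 = 7.
Computing the Kauffman bracket via state sum. There are 2^9 = 512 states.
For each crossing: s=0 is the vertical smoothing, s=1 horizontal. Crossing k contributes A^(sign_k * (1 - 2*s_k)); loop factor d = -A^2 - A^-2.
Tabulate the states by total A-exponent and number of loops L (A-exp: L × count):
  A^9: L=3 ×1
  A^7: L=2 ×8, L=4 ×1
  A^5: L=1 ×15, L=3 ×21
  A^3: L=2 ×60, L=4 ×24
  A^1: L=3 ×110, L=5 ×16
  A^-1: L=4 ×120, L=6 ×6
  A^-3: L=5 ×83, L=7 ×1
  A^-5: L=6 ×36
  A^-7: L=7 ×9
  A^-9: L=8 ×1
Each group contributes A^e * Σ count * d^(L-1):
Powers of d = -A^2 - A^-2: d^2 = A^4 + 2 + A^-4; d^3 = -A^6 - 3*A^2 - 3*A^-2 - A^-6; d^4 = A^8 + 4*A^4 + 6 + 4*A^-4 + A^-8; d^5 = -A^10 - 5*A^6 - 10*A^2 - 10*A^-2 - 5*A^-6 - A^-10; d^6 = A^12 + 6*A^8 + 15*A^4 + 20 + 15*A^-4 + 6*A^-8 + A^-12; d^7 = -A^14 - 7*A^10 - 21*A^6 - 35*A^2 - 35*A^-2 - 21*A^-6 - 7*A^-10 - A^-14.
  A^9 * (d^2) = A^13 + 2*A^9 + A^5
  A^7 * (8*d + d^3) = -A^13 - 11*A^9 - 11*A^5 - A
  A^5 * (15 + 21*d^2) = 21*A^9 + 57*A^5 + 21*A
  A^3 * (60*d + 24*d^3) = -24*A^9 - 132*A^5 - 132*A - 24*A^-3
  A^1 * (110*d^2 + 16*d^4) = 16*A^9 + 174*A^5 + 316*A + 174*A^-3 + 16*A^-7
  A^-1 * (120*d^3 + 6*d^5) = -6*A^9 - 150*A^5 - 420*A - 420*A^-3 - 150*A^-7 - 6*A^-11
  A^-3 * (83*d^4 + d^6) = A^9 + 89*A^5 + 347*A + 518*A^-3 + 347*A^-7 + 89*A^-11 + A^-15
  A^-5 * (36*d^5) = -36*A^5 - 180*A - 360*A^-3 - 360*A^-7 - 180*A^-11 - 36*A^-15
  A^-7 * (9*d^6) = 9*A^5 + 54*A + 135*A^-3 + 180*A^-7 + 135*A^-11 + 54*A^-15 + 9*A^-19
  A^-9 * (d^7) = -A^5 - 7*A - 21*A^-3 - 35*A^-7 - 35*A^-11 - 21*A^-15 - 7*A^-19 - A^-23
Summing the groups: <K> = -A^9 - 2*A + 2*A^-3 - 2*A^-7 + 3*A^-11 - 2*A^-15 + 2*A^-19 - A^-23
Normalise by the writhe: (-A^3)^(-w) = (-A^3)^(-7) = -A^-21, so f(A) = -A^-21 * <K> = A^-12 + 2*A^-20 - 2*A^-24 + 2*A^-28 - 3*A^-32 + 2*A^-36 - 2*A^-40 + A^-44.
Substitute A = t^(-1/4), i.e. A^e → t^(-e/4): V(t) = t^11 - 2*t^10 + 2*t^9 - 3*t^8 + 2*t^7 - 2*t^6 + 2*t^5 + t^3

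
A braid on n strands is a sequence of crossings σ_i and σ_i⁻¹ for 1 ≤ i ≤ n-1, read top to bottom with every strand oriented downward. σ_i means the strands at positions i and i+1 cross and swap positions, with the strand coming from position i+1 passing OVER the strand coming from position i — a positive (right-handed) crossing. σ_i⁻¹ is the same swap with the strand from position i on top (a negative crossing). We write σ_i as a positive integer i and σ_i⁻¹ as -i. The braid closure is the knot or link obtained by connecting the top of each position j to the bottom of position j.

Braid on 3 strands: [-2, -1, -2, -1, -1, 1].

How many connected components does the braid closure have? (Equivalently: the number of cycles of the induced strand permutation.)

Track the strand permutation on 3 strands, starting from identity.
  step 1: s2^-1 swaps positions 2,3 -> [1 3 2]
  step 2: s1^-1 swaps positions 1,2 -> [3 1 2]
  step 3: s2^-1 swaps positions 2,3 -> [3 2 1]
  step 4: s1^-1 swaps positions 1,2 -> [2 3 1]
  step 5: s1^-1 swaps positions 1,2 -> [3 2 1]
  step 6: s1 swaps positions 1,2 -> [2 3 1]
Final permutation (position -> original strand): [2 3 1]
Closure components = cycle count of this permutation = 1.

Answer: 1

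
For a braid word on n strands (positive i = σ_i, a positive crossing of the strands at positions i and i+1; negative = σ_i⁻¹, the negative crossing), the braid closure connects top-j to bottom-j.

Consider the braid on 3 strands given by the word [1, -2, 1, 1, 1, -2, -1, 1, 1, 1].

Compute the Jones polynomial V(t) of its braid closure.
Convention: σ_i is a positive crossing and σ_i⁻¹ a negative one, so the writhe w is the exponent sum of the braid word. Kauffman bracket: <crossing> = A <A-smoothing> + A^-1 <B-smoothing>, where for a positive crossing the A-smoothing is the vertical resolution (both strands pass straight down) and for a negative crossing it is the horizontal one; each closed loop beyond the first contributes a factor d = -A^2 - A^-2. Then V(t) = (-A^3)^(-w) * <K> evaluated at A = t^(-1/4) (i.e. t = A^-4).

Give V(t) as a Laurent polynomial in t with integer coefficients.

t^8 - 2*t^7 + 3*t^6 - 4*t^5 + 3*t^4 - 3*t^3 + 3*t^2 - t + 1

Derivation:
First cancel adjacent σ_i σ_i⁻¹ pairs (Reidemeister II — same braid, same closure): s1 s2^-1 s1 s1 s1 s2^-1 s1^-1 s1 s1 s1 → s1 s2^-1 s1 s1 s1 s2^-1 s1 s1.
Braid: s1 s2^-1 s1 s1 s1 s2^-1 s1 s1 on 3 strands, 8 crossings.
Writhe w = (#positive) - (#negative) = 6 - 2 = 4.
State-sum expansion of <K>. There are 2^8 = 256 states.
Each crossing splits two ways (0=vertical, 1=horizontal). The state's weight is A^(#A-smoothings - #B-smoothings) * d^(loops - 1).
Tabulate the states by total A-exponent and number of loops L (A-exp: L × count):
  A^8: L=3 ×1
  A^6: L=2 ×8
  A^4: L=1 ×21, L=3 ×7
  A^2: L=2 ×54, L=4 ×2
  A^0: L=3 ×70
  A^-2: L=4 ×56
  A^-4: L=5 ×28
  A^-6: L=6 ×8
  A^-8: L=7 ×1
Each group contributes A^e * Σ count * d^(L-1):
Powers of d = -A^2 - A^-2: d^2 = A^4 + 2 + A^-4; d^3 = -A^6 - 3*A^2 - 3*A^-2 - A^-6; d^4 = A^8 + 4*A^4 + 6 + 4*A^-4 + A^-8; d^5 = -A^10 - 5*A^6 - 10*A^2 - 10*A^-2 - 5*A^-6 - A^-10; d^6 = A^12 + 6*A^8 + 15*A^4 + 20 + 15*A^-4 + 6*A^-8 + A^-12.
  A^8 * (d^2) = A^12 + 2*A^8 + A^4
  A^6 * (8*d) = -8*A^8 - 8*A^4
  A^4 * (21 + 7*d^2) = 7*A^8 + 35*A^4 + 7
  A^2 * (54*d + 2*d^3) = -2*A^8 - 60*A^4 - 60 - 2*A^-4
  A^0 * (70*d^2) = 70*A^4 + 140 + 70*A^-4
  A^-2 * (56*d^3) = -56*A^4 - 168 - 168*A^-4 - 56*A^-8
  A^-4 * (28*d^4) = 28*A^4 + 112 + 168*A^-4 + 112*A^-8 + 28*A^-12
  A^-6 * (8*d^5) = -8*A^4 - 40 - 80*A^-4 - 80*A^-8 - 40*A^-12 - 8*A^-16
  A^-8 * (d^6) = A^4 + 6 + 15*A^-4 + 20*A^-8 + 15*A^-12 + 6*A^-16 + A^-20
Summing the groups: <K> = A^12 - A^8 + 3*A^4 - 3 + 3*A^-4 - 4*A^-8 + 3*A^-12 - 2*A^-16 + A^-20
Normalise by the writhe: (-A^3)^(-w) = (-A^3)^(-4) = A^-12, so f(A) = A^-12 * <K> = 1 - A^-4 + 3*A^-8 - 3*A^-12 + 3*A^-16 - 4*A^-20 + 3*A^-24 - 2*A^-28 + A^-32.
Substitute A = t^(-1/4), i.e. A^e → t^(-e/4): V(t) = t^8 - 2*t^7 + 3*t^6 - 4*t^5 + 3*t^4 - 3*t^3 + 3*t^2 - t + 1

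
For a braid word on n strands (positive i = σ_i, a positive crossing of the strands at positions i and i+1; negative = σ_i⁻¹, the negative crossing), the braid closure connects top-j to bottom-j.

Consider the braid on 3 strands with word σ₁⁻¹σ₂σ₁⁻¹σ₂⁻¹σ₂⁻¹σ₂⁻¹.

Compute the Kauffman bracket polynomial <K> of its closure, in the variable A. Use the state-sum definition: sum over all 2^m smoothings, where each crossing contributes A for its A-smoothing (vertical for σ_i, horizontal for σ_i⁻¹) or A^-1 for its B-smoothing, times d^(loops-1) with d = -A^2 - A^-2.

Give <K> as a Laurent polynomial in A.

-A^12 + A^8 - A^4 + 2 - A^-4 + A^-8

Derivation:
Braid: s1^-1 s2 s1^-1 s2^-1 s2^-1 s2^-1 on 3 strands, 6 crossings.
Writhe w = (#positive) - (#negative) = 1 - 5 = -4.
Enumerate smoothing states for the bracket polynomial. There are 2^6 = 64 states.
Smooth each crossing (0=||, 1=⌣⌢); contribution A^(Σ sign_k(1-2s_k)) * d^(L-1).
Tabulate the states by total A-exponent and number of loops L (A-exp: L × count):
  A^6: L=4 ×1
  A^4: L=3 ×6
  A^2: L=2 ×12, L=4 ×3
  A^0: L=1 ×9, L=3 ×10, L=5 ×1
  A^-2: L=2 ×12, L=4 ×3
  A^-4: L=1 ×2, L=3 ×4
  A^-6: L=2 ×1
Each group contributes A^e * Σ count * d^(L-1):
Powers of d = -A^2 - A^-2: d^2 = A^4 + 2 + A^-4; d^3 = -A^6 - 3*A^2 - 3*A^-2 - A^-6; d^4 = A^8 + 4*A^4 + 6 + 4*A^-4 + A^-8.
  A^6 * (d^3) = -A^12 - 3*A^8 - 3*A^4 - 1
  A^4 * (6*d^2) = 6*A^8 + 12*A^4 + 6
  A^2 * (12*d + 3*d^3) = -3*A^8 - 21*A^4 - 21 - 3*A^-4
  A^0 * (9 + 10*d^2 + d^4) = A^8 + 14*A^4 + 35 + 14*A^-4 + A^-8
  A^-2 * (12*d + 3*d^3) = -3*A^4 - 21 - 21*A^-4 - 3*A^-8
  A^-4 * (2 + 4*d^2) = 4 + 10*A^-4 + 4*A^-8
  A^-6 * (d) = -A^-4 - A^-8
Summing the groups: <K> = -A^12 + A^8 - A^4 + 2 - A^-4 + A^-8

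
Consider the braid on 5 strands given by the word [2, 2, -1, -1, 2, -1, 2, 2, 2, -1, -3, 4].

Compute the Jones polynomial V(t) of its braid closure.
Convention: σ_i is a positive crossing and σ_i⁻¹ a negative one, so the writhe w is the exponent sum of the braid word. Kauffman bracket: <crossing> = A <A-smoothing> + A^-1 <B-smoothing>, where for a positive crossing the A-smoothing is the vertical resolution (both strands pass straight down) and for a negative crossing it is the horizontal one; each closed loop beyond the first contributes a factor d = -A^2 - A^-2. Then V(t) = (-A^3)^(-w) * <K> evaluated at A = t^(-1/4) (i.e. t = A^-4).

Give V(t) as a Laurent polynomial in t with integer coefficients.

The presented braid s2 s2 s1^-1 s1^-1 s2 s1^-1 s2 s2 s2 s1^-1 s3^-1 s4 on 5 strands reduces by inverse Markov moves (closure unchanged at each step):
  Destabilize: the word has the form β·s4 where s4 occurs only as the final letter (β ∈ B_4); drop it and the last strand → 4 strands.
  Destabilize: the word has the form β·s3^-1 where s3^-1 occurs only as the final letter (β ∈ B_3); drop it and the last strand → 3 strands.
Reduced to β = s2 s2 s1^-1 s1^-1 s2 s1^-1 s2 s2 s2 s1^-1 on 3 strands, 10 crossings.
Compute on β:
Braid: s2 s2 s1^-1 s1^-1 s2 s1^-1 s2 s2 s2 s1^-1 on 3 strands, 10 crossings.
Writhe w = (#positive) - (#negative) = 6 - 4 = 2.
Computing the Kauffman bracket via state sum. There are 2^10 = 1024 states.
Each crossing splits two ways (0=vertical, 1=horizontal). The state's weight is A^(#A-smoothings - #B-smoothings) * d^(loops - 1).
Tabulate the states by total A-exponent and number of loops L (A-exp: L × count):
  A^10: L=5 ×1
  A^8: L=4 ×10
  A^6: L=3 ×41, L=5 ×4
  A^4: L=2 ×81, L=4 ×38, L=6 ×1
  A^2: L=1 ×71, L=3 ×117, L=5 ×22
  A^0: L=2 ×154, L=4 ×91, L=6 ×7
  A^-2: L=3 ×168, L=5 ×41, L=7 ×1
  A^-4: L=4 ×110, L=6 ×10
  A^-6: L=5 ×44, L=7 ×1
  A^-8: L=6 ×10
  A^-10: L=7 ×1
Each group contributes A^e * Σ count * d^(L-1):
Powers of d = -A^2 - A^-2: d^2 = A^4 + 2 + A^-4; d^3 = -A^6 - 3*A^2 - 3*A^-2 - A^-6; d^4 = A^8 + 4*A^4 + 6 + 4*A^-4 + A^-8; d^5 = -A^10 - 5*A^6 - 10*A^2 - 10*A^-2 - 5*A^-6 - A^-10; d^6 = A^12 + 6*A^8 + 15*A^4 + 20 + 15*A^-4 + 6*A^-8 + A^-12.
  A^10 * (d^4) = A^18 + 4*A^14 + 6*A^10 + 4*A^6 + A^2
  A^8 * (10*d^3) = -10*A^14 - 30*A^10 - 30*A^6 - 10*A^2
  A^6 * (41*d^2 + 4*d^4) = 4*A^14 + 57*A^10 + 106*A^6 + 57*A^2 + 4*A^-2
  A^4 * (81*d + 38*d^3 + d^5) = -A^14 - 43*A^10 - 205*A^6 - 205*A^2 - 43*A^-2 - A^-6
  A^2 * (71 + 117*d^2 + 22*d^4) = 22*A^10 + 205*A^6 + 437*A^2 + 205*A^-2 + 22*A^-6
  A^0 * (154*d + 91*d^3 + 7*d^5) = -7*A^10 - 126*A^6 - 497*A^2 - 497*A^-2 - 126*A^-6 - 7*A^-10
  A^-2 * (168*d^2 + 41*d^4 + d^6) = A^10 + 47*A^6 + 347*A^2 + 602*A^-2 + 347*A^-6 + 47*A^-10 + A^-14
  A^-4 * (110*d^3 + 10*d^5) = -10*A^6 - 160*A^2 - 430*A^-2 - 430*A^-6 - 160*A^-10 - 10*A^-14
  A^-6 * (44*d^4 + d^6) = A^6 + 50*A^2 + 191*A^-2 + 284*A^-6 + 191*A^-10 + 50*A^-14 + A^-18
  A^-8 * (10*d^5) = -10*A^2 - 50*A^-2 - 100*A^-6 - 100*A^-10 - 50*A^-14 - 10*A^-18
  A^-10 * (d^6) = A^2 + 6*A^-2 + 15*A^-6 + 20*A^-10 + 15*A^-14 + 6*A^-18 + A^-22
Summing the groups: <K> = A^18 - 3*A^14 + 6*A^10 - 8*A^6 + 11*A^2 - 12*A^-2 + 11*A^-6 - 9*A^-10 + 6*A^-14 - 3*A^-18 + A^-22
Normalise by the writhe: (-A^3)^(-w) = (-A^3)^(-2) = A^-6, so f(A) = A^-6 * <K> = A^12 - 3*A^8 + 6*A^4 - 8 + 11*A^-4 - 12*A^-8 + 11*A^-12 - 9*A^-16 + 6*A^-20 - 3*A^-24 + A^-28.
Substitute A = t^(-1/4), i.e. A^e → t^(-e/4): V(t) = t^7 - 3*t^6 + 6*t^5 - 9*t^4 + 11*t^3 - 12*t^2 + 11*t - 8 + 6*t^-1 - 3*t^-2 + t^-3

Answer: t^7 - 3*t^6 + 6*t^5 - 9*t^4 + 11*t^3 - 12*t^2 + 11*t - 8 + 6*t^-1 - 3*t^-2 + t^-3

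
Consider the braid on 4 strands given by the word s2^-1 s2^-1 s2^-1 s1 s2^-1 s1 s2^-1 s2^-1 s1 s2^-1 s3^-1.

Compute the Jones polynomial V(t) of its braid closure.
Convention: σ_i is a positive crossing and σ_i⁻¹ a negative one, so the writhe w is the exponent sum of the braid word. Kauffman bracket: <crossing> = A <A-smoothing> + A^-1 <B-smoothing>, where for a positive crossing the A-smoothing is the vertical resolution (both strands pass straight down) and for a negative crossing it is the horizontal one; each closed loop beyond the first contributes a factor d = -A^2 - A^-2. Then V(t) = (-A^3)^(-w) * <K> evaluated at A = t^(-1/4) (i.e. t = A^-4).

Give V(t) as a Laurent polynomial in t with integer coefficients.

-t + 3 - 4*t^-1 + 7*t^-2 - 8*t^-3 + 9*t^-4 - 9*t^-5 + 7*t^-6 - 5*t^-7 + 3*t^-8 - t^-9

Derivation:
The presented braid s2^-1 s2^-1 s2^-1 s1 s2^-1 s1 s2^-1 s2^-1 s1 s2^-1 s3^-1 on 4 strands reduces by inverse Markov moves (closure unchanged at each step):
  Destabilize: the word has the form β·s3^-1 where s3^-1 occurs only as the final letter (β ∈ B_3); drop it and the last strand → 3 strands.
Reduced to β = s2^-1 s2^-1 s2^-1 s1 s2^-1 s1 s2^-1 s2^-1 s1 s2^-1 on 3 strands, 10 crossings.
Compute on β:
Braid: s2^-1 s2^-1 s2^-1 s1 s2^-1 s1 s2^-1 s2^-1 s1 s2^-1 on 3 strands, 10 crossings.
Writhe w = (#positive) - (#negative) = 3 - 7 = -4.
Enumerate smoothing states for the bracket polynomial. There are 2^10 = 1024 states.
Smooth each crossing (0=||, 1=⌣⌢); contribution A^(Σ sign_k(1-2s_k)) * d^(L-1).
Tabulate the states by total A-exponent and number of loops L (A-exp: L × count):
  A^10: L=8 ×1
  A^8: L=7 ×10
  A^6: L=6 ×45
  A^4: L=5 ×119, L=7 ×1
  A^2: L=4 ×202, L=6 ×8
  A^0: L=3 ×224, L=5 ×28
  A^-2: L=2 ×156, L=4 ×53, L=6 ×1
  A^-4: L=1 ×57, L=3 ×59, L=5 ×4
  A^-6: L=2 ×38, L=4 ×7
  A^-8: L=3 ×10
  A^-10: L=4 ×1
Each group contributes A^e * Σ count * d^(L-1):
Powers of d = -A^2 - A^-2: d^2 = A^4 + 2 + A^-4; d^3 = -A^6 - 3*A^2 - 3*A^-2 - A^-6; d^4 = A^8 + 4*A^4 + 6 + 4*A^-4 + A^-8; d^5 = -A^10 - 5*A^6 - 10*A^2 - 10*A^-2 - 5*A^-6 - A^-10; d^6 = A^12 + 6*A^8 + 15*A^4 + 20 + 15*A^-4 + 6*A^-8 + A^-12; d^7 = -A^14 - 7*A^10 - 21*A^6 - 35*A^2 - 35*A^-2 - 21*A^-6 - 7*A^-10 - A^-14.
  A^10 * (d^7) = -A^24 - 7*A^20 - 21*A^16 - 35*A^12 - 35*A^8 - 21*A^4 - 7 - A^-4
  A^8 * (10*d^6) = 10*A^20 + 60*A^16 + 150*A^12 + 200*A^8 + 150*A^4 + 60 + 10*A^-4
  A^6 * (45*d^5) = -45*A^16 - 225*A^12 - 450*A^8 - 450*A^4 - 225 - 45*A^-4
  A^4 * (119*d^4 + d^6) = A^16 + 125*A^12 + 491*A^8 + 734*A^4 + 491 + 125*A^-4 + A^-8
  A^2 * (202*d^3 + 8*d^5) = -8*A^12 - 242*A^8 - 686*A^4 - 686 - 242*A^-4 - 8*A^-8
  A^0 * (224*d^2 + 28*d^4) = 28*A^8 + 336*A^4 + 616 + 336*A^-4 + 28*A^-8
  A^-2 * (156*d + 53*d^3 + d^5) = -A^8 - 58*A^4 - 325 - 325*A^-4 - 58*A^-8 - A^-12
  A^-4 * (57 + 59*d^2 + 4*d^4) = 4*A^4 + 75 + 199*A^-4 + 75*A^-8 + 4*A^-12
  A^-6 * (38*d + 7*d^3) = -7 - 59*A^-4 - 59*A^-8 - 7*A^-12
  A^-8 * (10*d^2) = 10*A^-4 + 20*A^-8 + 10*A^-12
  A^-10 * (d^3) = -A^-4 - 3*A^-8 - 3*A^-12 - A^-16
Summing the groups: <K> = -A^24 + 3*A^20 - 5*A^16 + 7*A^12 - 9*A^8 + 9*A^4 - 8 + 7*A^-4 - 4*A^-8 + 3*A^-12 - A^-16
Normalise by the writhe: (-A^3)^(-w) = (-A^3)^(4) = A^12, so f(A) = A^12 * <K> = -A^36 + 3*A^32 - 5*A^28 + 7*A^24 - 9*A^20 + 9*A^16 - 8*A^12 + 7*A^8 - 4*A^4 + 3 - A^-4.
Substitute A = t^(-1/4), i.e. A^e → t^(-e/4): V(t) = -t + 3 - 4*t^-1 + 7*t^-2 - 8*t^-3 + 9*t^-4 - 9*t^-5 + 7*t^-6 - 5*t^-7 + 3*t^-8 - t^-9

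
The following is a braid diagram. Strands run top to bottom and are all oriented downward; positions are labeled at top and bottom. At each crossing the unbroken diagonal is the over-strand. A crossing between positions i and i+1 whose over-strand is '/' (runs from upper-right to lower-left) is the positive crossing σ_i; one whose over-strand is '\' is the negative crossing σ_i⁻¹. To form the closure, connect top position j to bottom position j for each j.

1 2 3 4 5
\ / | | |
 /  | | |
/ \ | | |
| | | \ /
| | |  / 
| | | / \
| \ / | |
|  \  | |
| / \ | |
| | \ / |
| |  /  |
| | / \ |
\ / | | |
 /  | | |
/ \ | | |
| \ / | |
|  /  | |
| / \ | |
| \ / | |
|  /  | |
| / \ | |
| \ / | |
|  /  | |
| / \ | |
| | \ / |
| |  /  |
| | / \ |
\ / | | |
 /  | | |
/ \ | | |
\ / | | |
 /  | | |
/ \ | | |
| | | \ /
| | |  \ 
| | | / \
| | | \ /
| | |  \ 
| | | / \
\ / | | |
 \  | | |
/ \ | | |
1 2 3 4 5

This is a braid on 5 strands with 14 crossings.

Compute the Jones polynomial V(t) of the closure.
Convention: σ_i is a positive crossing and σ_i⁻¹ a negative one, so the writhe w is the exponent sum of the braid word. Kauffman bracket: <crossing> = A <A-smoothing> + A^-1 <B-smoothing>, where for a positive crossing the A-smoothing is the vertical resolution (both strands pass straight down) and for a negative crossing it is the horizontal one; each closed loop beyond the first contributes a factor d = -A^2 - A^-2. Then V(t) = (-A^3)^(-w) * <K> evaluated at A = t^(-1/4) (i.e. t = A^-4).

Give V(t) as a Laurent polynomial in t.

Reading the diagram top to bottom ('/'-over between positions i,i+1 = s_i, '\'-over = s_i^-1): braid word = s1 s4 s2^-1 s3 s1 s2 s2 s2 s3 s1 s1 s4^-1 s4^-1 s1^-1.
The presented braid s1 s4 s2^-1 s3 s1 s2 s2 s2 s3 s1 s1 s4^-1 s4^-1 s1^-1 on 5 strands reduces by inverse Markov moves (closure unchanged at each step):
  Deconjugate: the word is γ·β·γ⁻¹ with γ = s1 s4 (prefix) and γ⁻¹ = s4^-1 s1^-1 (suffix); strip both.
  Destabilize: the word has the form β·s4^-1 where s4^-1 occurs only as the final letter (β ∈ B_4); drop it and the last strand → 4 strands.
Reduced to β = s2^-1 s3 s1 s2 s2 s2 s3 s1 s1 on 4 strands, 9 crossings.
Compute on β:
Braid: s2^-1 s3 s1 s2 s2 s2 s3 s1 s1 on 4 strands, 9 crossings.
Writhe w = (#positive) - (#negative) = 8 - 1 = 7.
Computing the Kauffman bracket via state sum. There are 2^9 = 512 states.
Each crossing splits two ways (0=vertical, 1=horizontal). The state's weight is A^(#A-smoothings - #B-smoothings) * d^(loops - 1).
Tabulate the states by total A-exponent and number of loops L (A-exp: L × count):
  A^9: L=3 ×1
  A^7: L=2 ×5, L=4 ×4
  A^5: L=1 ×6, L=3 ×27, L=5 ×3
  A^3: L=2 ×57, L=4 ×26, L=6 ×1
  A^1: L=1 ×39, L=3 ×77, L=5 ×10
  A^-1: L=2 ×81, L=4 ×44, L=6 ×1
  A^-3: L=3 ×73, L=5 ×11
  A^-5: L=4 ×35, L=6 ×1
  A^-7: L=5 ×9
  A^-9: L=6 ×1
Each group contributes A^e * Σ count * d^(L-1):
Powers of d = -A^2 - A^-2: d^2 = A^4 + 2 + A^-4; d^3 = -A^6 - 3*A^2 - 3*A^-2 - A^-6; d^4 = A^8 + 4*A^4 + 6 + 4*A^-4 + A^-8; d^5 = -A^10 - 5*A^6 - 10*A^2 - 10*A^-2 - 5*A^-6 - A^-10.
  A^9 * (d^2) = A^13 + 2*A^9 + A^5
  A^7 * (5*d + 4*d^3) = -4*A^13 - 17*A^9 - 17*A^5 - 4*A
  A^5 * (6 + 27*d^2 + 3*d^4) = 3*A^13 + 39*A^9 + 78*A^5 + 39*A + 3*A^-3
  A^3 * (57*d + 26*d^3 + d^5) = -A^13 - 31*A^9 - 145*A^5 - 145*A - 31*A^-3 - A^-7
  A^1 * (39 + 77*d^2 + 10*d^4) = 10*A^9 + 117*A^5 + 253*A + 117*A^-3 + 10*A^-7
  A^-1 * (81*d + 44*d^3 + d^5) = -A^9 - 49*A^5 - 223*A - 223*A^-3 - 49*A^-7 - A^-11
  A^-3 * (73*d^2 + 11*d^4) = 11*A^5 + 117*A + 212*A^-3 + 117*A^-7 + 11*A^-11
  A^-5 * (35*d^3 + d^5) = -A^5 - 40*A - 115*A^-3 - 115*A^-7 - 40*A^-11 - A^-15
  A^-7 * (9*d^4) = 9*A + 36*A^-3 + 54*A^-7 + 36*A^-11 + 9*A^-15
  A^-9 * (d^5) = -A - 5*A^-3 - 10*A^-7 - 10*A^-11 - 5*A^-15 - A^-19
Summing the groups: <K> = -A^13 + 2*A^9 - 5*A^5 + 5*A - 6*A^-3 + 6*A^-7 - 4*A^-11 + 3*A^-15 - A^-19
Normalise by the writhe: (-A^3)^(-w) = (-A^3)^(-7) = -A^-21, so f(A) = -A^-21 * <K> = A^-8 - 2*A^-12 + 5*A^-16 - 5*A^-20 + 6*A^-24 - 6*A^-28 + 4*A^-32 - 3*A^-36 + A^-40.
Substitute A = t^(-1/4), i.e. A^e → t^(-e/4): V(t) = t^10 - 3*t^9 + 4*t^8 - 6*t^7 + 6*t^6 - 5*t^5 + 5*t^4 - 2*t^3 + t^2

Answer: t^10 - 3*t^9 + 4*t^8 - 6*t^7 + 6*t^6 - 5*t^5 + 5*t^4 - 2*t^3 + t^2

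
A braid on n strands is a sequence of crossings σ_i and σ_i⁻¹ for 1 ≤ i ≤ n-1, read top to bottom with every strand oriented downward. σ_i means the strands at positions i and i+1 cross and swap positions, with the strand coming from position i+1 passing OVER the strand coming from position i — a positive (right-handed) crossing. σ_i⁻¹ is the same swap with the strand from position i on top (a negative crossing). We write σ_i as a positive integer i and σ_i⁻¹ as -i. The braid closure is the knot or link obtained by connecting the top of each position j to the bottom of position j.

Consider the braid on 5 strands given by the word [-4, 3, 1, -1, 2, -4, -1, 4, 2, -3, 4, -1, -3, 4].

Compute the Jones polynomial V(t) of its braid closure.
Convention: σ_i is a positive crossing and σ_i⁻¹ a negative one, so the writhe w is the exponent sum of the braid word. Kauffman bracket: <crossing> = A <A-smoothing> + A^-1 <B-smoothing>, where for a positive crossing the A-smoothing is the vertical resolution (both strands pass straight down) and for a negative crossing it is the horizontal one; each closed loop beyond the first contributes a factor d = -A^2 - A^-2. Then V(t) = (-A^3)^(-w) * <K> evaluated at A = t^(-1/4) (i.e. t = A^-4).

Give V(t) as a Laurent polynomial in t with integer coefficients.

The presented braid s4^-1 s3 s1 s1^-1 s2 s4^-1 s1^-1 s4 s2 s3^-1 s4 s1^-1 s3^-1 s4 on 5 strands reduces by inverse Markov moves (closure unchanged at each step):
  Deconjugate: the word is γ·β·γ⁻¹ with γ = s4^-1 (prefix) and γ⁻¹ = s4 (suffix); strip both.
  Deconjugate: the word is γ·β·γ⁻¹ with γ = s3 (prefix) and γ⁻¹ = s3^-1 (suffix); strip both.
  Deconjugate: the word is γ·β·γ⁻¹ with γ = s1 (prefix) and γ⁻¹ = s1^-1 (suffix); strip both.
Reduced to β = s1^-1 s2 s4^-1 s1^-1 s4 s2 s3^-1 s4 on 5 strands, 8 crossings.
Compute on β:
Braid: s1^-1 s2 s4^-1 s1^-1 s4 s2 s3^-1 s4 on 5 strands, 8 crossings.
Writhe w = (#positive) - (#negative) = 4 - 4 = 0.
Computing the Kauffman bracket via state sum. There are 2^8 = 256 states.
Each crossing splits two ways (0=vertical, 1=horizontal). The state's weight is A^(#A-smoothings - #B-smoothings) * d^(loops - 1).
Tabulate the states by total A-exponent and number of loops L (A-exp: L × count):
  A^8: L=3 ×1
  A^6: L=2 ×4, L=4 ×4
  A^4: L=1 ×5, L=3 ×19, L=5 ×4
  A^2: L=2 ×32, L=4 ×23, L=6 ×1
  A^0: L=1 ×10, L=3 ×51, L=5 ×9
  A^-2: L=2 ×23, L=4 ×32, L=6 ×1
  A^-4: L=3 ×19, L=5 ×9
  A^-6: L=4 ×7, L=6 ×1
  A^-8: L=5 ×1
Each group contributes A^e * Σ count * d^(L-1):
Powers of d = -A^2 - A^-2: d^2 = A^4 + 2 + A^-4; d^3 = -A^6 - 3*A^2 - 3*A^-2 - A^-6; d^4 = A^8 + 4*A^4 + 6 + 4*A^-4 + A^-8; d^5 = -A^10 - 5*A^6 - 10*A^2 - 10*A^-2 - 5*A^-6 - A^-10.
  A^8 * (d^2) = A^12 + 2*A^8 + A^4
  A^6 * (4*d + 4*d^3) = -4*A^12 - 16*A^8 - 16*A^4 - 4
  A^4 * (5 + 19*d^2 + 4*d^4) = 4*A^12 + 35*A^8 + 67*A^4 + 35 + 4*A^-4
  A^2 * (32*d + 23*d^3 + d^5) = -A^12 - 28*A^8 - 111*A^4 - 111 - 28*A^-4 - A^-8
  A^0 * (10 + 51*d^2 + 9*d^4) = 9*A^8 + 87*A^4 + 166 + 87*A^-4 + 9*A^-8
  A^-2 * (23*d + 32*d^3 + d^5) = -A^8 - 37*A^4 - 129 - 129*A^-4 - 37*A^-8 - A^-12
  A^-4 * (19*d^2 + 9*d^4) = 9*A^4 + 55 + 92*A^-4 + 55*A^-8 + 9*A^-12
  A^-6 * (7*d^3 + d^5) = -A^4 - 12 - 31*A^-4 - 31*A^-8 - 12*A^-12 - A^-16
  A^-8 * (d^4) = 1 + 4*A^-4 + 6*A^-8 + 4*A^-12 + A^-16
Summing the groups: <K> = A^8 - A^4 + 1 - A^-4 + A^-8
Normalise by the writhe: (-A^3)^(-w) = (-A^3)^(0) = 1, so f(A) = 1 * <K> = A^8 - A^4 + 1 - A^-4 + A^-8.
Substitute A = t^(-1/4), i.e. A^e → t^(-e/4): V(t) = t^2 - t + 1 - t^-1 + t^-2

Answer: t^2 - t + 1 - t^-1 + t^-2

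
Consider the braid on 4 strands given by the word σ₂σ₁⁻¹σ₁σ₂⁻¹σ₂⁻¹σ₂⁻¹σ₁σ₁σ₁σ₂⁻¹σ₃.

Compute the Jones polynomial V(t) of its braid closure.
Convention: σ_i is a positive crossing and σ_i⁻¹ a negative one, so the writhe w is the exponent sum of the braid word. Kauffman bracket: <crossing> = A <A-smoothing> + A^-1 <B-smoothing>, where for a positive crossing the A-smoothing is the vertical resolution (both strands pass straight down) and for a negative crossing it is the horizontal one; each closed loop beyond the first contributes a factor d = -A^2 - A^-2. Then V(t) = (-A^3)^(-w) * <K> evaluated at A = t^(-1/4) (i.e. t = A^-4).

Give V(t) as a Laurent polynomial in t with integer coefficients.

-t^3 + t^2 - t + 3 - t^-1 + t^-2 - t^-3

Derivation:
The presented braid s2 s1^-1 s1 s2^-1 s2^-1 s2^-1 s1 s1 s1 s2^-1 s3 on 4 strands reduces by inverse Markov moves (closure unchanged at each step):
  Destabilize: the word has the form β·s3 where s3 occurs only as the final letter (β ∈ B_3); drop it and the last strand → 3 strands.
  Deconjugate: the word is γ·β·γ⁻¹ with γ = s2 s1^-1 (prefix) and γ⁻¹ = s1 s2^-1 (suffix); strip both.
Reduced to β = s1 s2^-1 s2^-1 s2^-1 s1 s1 on 3 strands, 6 crossings.
Compute on β:
Braid: s1 s2^-1 s2^-1 s2^-1 s1 s1 on 3 strands, 6 crossings.
Writhe w = (#positive) - (#negative) = 3 - 3 = 0.
Enumerate smoothing states for the bracket polynomial. There are 2^6 = 64 states.
For each crossing: s=0 is the vertical smoothing, s=1 horizontal. Crossing k contributes A^(sign_k * (1 - 2*s_k)); loop factor d = -A^2 - A^-2.
Tabulate the states by total A-exponent and number of loops L (A-exp: L × count):
  A^6: L=4 ×1
  A^4: L=3 ×6
  A^2: L=2 ×12, L=4 ×3
  A^0: L=1 ×9, L=3 ×10, L=5 ×1
  A^-2: L=2 ×12, L=4 ×3
  A^-4: L=3 ×6
  A^-6: L=4 ×1
Each group contributes A^e * Σ count * d^(L-1):
Powers of d = -A^2 - A^-2: d^2 = A^4 + 2 + A^-4; d^3 = -A^6 - 3*A^2 - 3*A^-2 - A^-6; d^4 = A^8 + 4*A^4 + 6 + 4*A^-4 + A^-8.
  A^6 * (d^3) = -A^12 - 3*A^8 - 3*A^4 - 1
  A^4 * (6*d^2) = 6*A^8 + 12*A^4 + 6
  A^2 * (12*d + 3*d^3) = -3*A^8 - 21*A^4 - 21 - 3*A^-4
  A^0 * (9 + 10*d^2 + d^4) = A^8 + 14*A^4 + 35 + 14*A^-4 + A^-8
  A^-2 * (12*d + 3*d^3) = -3*A^4 - 21 - 21*A^-4 - 3*A^-8
  A^-4 * (6*d^2) = 6 + 12*A^-4 + 6*A^-8
  A^-6 * (d^3) = -1 - 3*A^-4 - 3*A^-8 - A^-12
Summing the groups: <K> = -A^12 + A^8 - A^4 + 3 - A^-4 + A^-8 - A^-12
Normalise by the writhe: (-A^3)^(-w) = (-A^3)^(0) = 1, so f(A) = 1 * <K> = -A^12 + A^8 - A^4 + 3 - A^-4 + A^-8 - A^-12.
Substitute A = t^(-1/4), i.e. A^e → t^(-e/4): V(t) = -t^3 + t^2 - t + 3 - t^-1 + t^-2 - t^-3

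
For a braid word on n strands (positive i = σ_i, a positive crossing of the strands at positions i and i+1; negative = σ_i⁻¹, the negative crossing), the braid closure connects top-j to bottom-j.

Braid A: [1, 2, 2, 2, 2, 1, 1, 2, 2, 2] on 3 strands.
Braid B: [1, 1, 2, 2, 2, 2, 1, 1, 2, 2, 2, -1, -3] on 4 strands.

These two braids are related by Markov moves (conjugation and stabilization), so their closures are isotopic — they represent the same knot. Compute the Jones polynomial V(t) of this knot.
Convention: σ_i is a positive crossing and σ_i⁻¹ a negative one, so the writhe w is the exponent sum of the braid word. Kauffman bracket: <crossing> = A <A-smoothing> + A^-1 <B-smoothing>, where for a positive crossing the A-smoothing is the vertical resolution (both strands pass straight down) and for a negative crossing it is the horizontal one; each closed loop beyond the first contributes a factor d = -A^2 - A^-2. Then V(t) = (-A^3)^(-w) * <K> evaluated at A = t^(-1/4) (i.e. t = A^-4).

-t^12 + t^11 - t^10 + t^9 - t^8 + t^6 + t^4

Derivation:
Markov-equivalent braids have isotopic closures, hence identical knot invariants. Strip the Markov moves from each word to reach a common short braid β, then compute V(t) once on β.
Braid A: s1 s2 s2 s2 s2 s1 s1 s2 s2 s2 on 3 strands has no conjugating prefix/suffix or stabilization to strip; take β = s1 s2 s2 s2 s2 s1 s1 s2 s2 s2.
Braid B: s1 s1 s2 s2 s2 s2 s1 s1 s2 s2 s2 s1^-1 s3^-1 on 4 strands reduces by inverse Markov moves (closure unchanged at each step):
  Destabilize: the word has the form β·s3^-1 where s3^-1 occurs only as the final letter (β ∈ B_3); drop it and the last strand → 3 strands.
  Deconjugate: the word is γ·β·γ⁻¹ with γ = s1 (prefix) and γ⁻¹ = s1^-1 (suffix); strip both.
Reduced to β = s1 s2 s2 s2 s2 s1 s1 s2 s2 s2 on 3 strands, 10 crossings.
Both give the same β = s1 s2 s2 s2 s2 s1 s1 s2 s2 s2 on 3 strands, so one state sum suffices:
Braid: s1 s2 s2 s2 s2 s1 s1 s2 s2 s2 on 3 strands, 10 crossings.
Writhe w = (#positive) - (#negative) = 10 - 0 = 10.
State-sum expansion of <K>. There are 2^10 = 1024 states.
Smooth each crossing (0=||, 1=⌣⌢); contribution A^(Σ sign_k(1-2s_k)) * d^(L-1).
Tabulate the states by total A-exponent and number of loops L (A-exp: L × count):
  A^10: L=3 ×1
  A^8: L=2 ×10
  A^6: L=1 ×21, L=3 ×24
  A^4: L=2 ×84, L=4 ×36
  A^2: L=1 ×24, L=3 ×151, L=5 ×35
  A^0: L=2 ×72, L=4 ×159, L=6 ×21
  A^-2: L=3 ×98, L=5 ×105, L=7 ×7
  A^-4: L=4 ×76, L=6 ×43, L=8 ×1
  A^-6: L=5 ×35, L=7 ×10
  A^-8: L=6 ×9, L=8 ×1
  A^-10: L=7 ×1
Each group contributes A^e * Σ count * d^(L-1):
Powers of d = -A^2 - A^-2: d^2 = A^4 + 2 + A^-4; d^3 = -A^6 - 3*A^2 - 3*A^-2 - A^-6; d^4 = A^8 + 4*A^4 + 6 + 4*A^-4 + A^-8; d^5 = -A^10 - 5*A^6 - 10*A^2 - 10*A^-2 - 5*A^-6 - A^-10; d^6 = A^12 + 6*A^8 + 15*A^4 + 20 + 15*A^-4 + 6*A^-8 + A^-12; d^7 = -A^14 - 7*A^10 - 21*A^6 - 35*A^2 - 35*A^-2 - 21*A^-6 - 7*A^-10 - A^-14.
  A^10 * (d^2) = A^14 + 2*A^10 + A^6
  A^8 * (10*d) = -10*A^10 - 10*A^6
  A^6 * (21 + 24*d^2) = 24*A^10 + 69*A^6 + 24*A^2
  A^4 * (84*d + 36*d^3) = -36*A^10 - 192*A^6 - 192*A^2 - 36*A^-2
  A^2 * (24 + 151*d^2 + 35*d^4) = 35*A^10 + 291*A^6 + 536*A^2 + 291*A^-2 + 35*A^-6
  A^0 * (72*d + 159*d^3 + 21*d^5) = -21*A^10 - 264*A^6 - 759*A^2 - 759*A^-2 - 264*A^-6 - 21*A^-10
  A^-2 * (98*d^2 + 105*d^4 + 7*d^6) = 7*A^10 + 147*A^6 + 623*A^2 + 966*A^-2 + 623*A^-6 + 147*A^-10 + 7*A^-14
  A^-4 * (76*d^3 + 43*d^5 + d^7) = -A^10 - 50*A^6 - 312*A^2 - 693*A^-2 - 693*A^-6 - 312*A^-10 - 50*A^-14 - A^-18
  A^-6 * (35*d^4 + 10*d^6) = 10*A^6 + 95*A^2 + 290*A^-2 + 410*A^-6 + 290*A^-10 + 95*A^-14 + 10*A^-18
  A^-8 * (9*d^5 + d^7) = -A^6 - 16*A^2 - 66*A^-2 - 125*A^-6 - 125*A^-10 - 66*A^-14 - 16*A^-18 - A^-22
  A^-10 * (d^6) = A^2 + 6*A^-2 + 15*A^-6 + 20*A^-10 + 15*A^-14 + 6*A^-18 + A^-22
Summing the groups: <K> = A^14 + A^6 - A^-2 + A^-6 - A^-10 + A^-14 - A^-18
Normalise by the writhe: (-A^3)^(-w) = (-A^3)^(-10) = A^-30, so f(A) = A^-30 * <K> = A^-16 + A^-24 - A^-32 + A^-36 - A^-40 + A^-44 - A^-48.
Substitute A = t^(-1/4), i.e. A^e → t^(-e/4): V(t) = -t^12 + t^11 - t^10 + t^9 - t^8 + t^6 + t^4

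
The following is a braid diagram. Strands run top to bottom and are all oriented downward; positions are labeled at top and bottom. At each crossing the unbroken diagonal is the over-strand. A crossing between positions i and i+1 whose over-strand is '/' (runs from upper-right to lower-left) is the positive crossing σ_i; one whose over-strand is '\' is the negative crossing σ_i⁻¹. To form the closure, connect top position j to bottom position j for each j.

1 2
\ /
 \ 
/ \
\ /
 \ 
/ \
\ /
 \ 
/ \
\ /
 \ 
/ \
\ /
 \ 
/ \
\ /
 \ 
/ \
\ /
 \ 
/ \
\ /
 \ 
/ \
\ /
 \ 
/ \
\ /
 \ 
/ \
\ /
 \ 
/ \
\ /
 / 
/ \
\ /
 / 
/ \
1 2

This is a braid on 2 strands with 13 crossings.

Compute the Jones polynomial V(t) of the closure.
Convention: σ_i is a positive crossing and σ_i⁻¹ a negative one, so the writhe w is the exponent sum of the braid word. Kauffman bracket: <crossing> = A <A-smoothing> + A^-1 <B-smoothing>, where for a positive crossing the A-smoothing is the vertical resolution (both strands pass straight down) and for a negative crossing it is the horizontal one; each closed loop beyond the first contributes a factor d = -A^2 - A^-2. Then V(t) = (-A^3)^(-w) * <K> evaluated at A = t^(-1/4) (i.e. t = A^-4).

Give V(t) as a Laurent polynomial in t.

Reading the diagram top to bottom ('/'-over between positions i,i+1 = s_i, '\'-over = s_i^-1): braid word = s1^-1 s1^-1 s1^-1 s1^-1 s1^-1 s1^-1 s1^-1 s1^-1 s1^-1 s1^-1 s1^-1 s1 s1.
The presented braid s1^-1 s1^-1 s1^-1 s1^-1 s1^-1 s1^-1 s1^-1 s1^-1 s1^-1 s1^-1 s1^-1 s1 s1 on 2 strands reduces by inverse Markov moves (closure unchanged at each step):
  Deconjugate: the word is γ·β·γ⁻¹ with γ = s1^-1 s1^-1 (prefix) and γ⁻¹ = s1 s1 (suffix); strip both.
Reduced to β = s1^-1 s1^-1 s1^-1 s1^-1 s1^-1 s1^-1 s1^-1 s1^-1 s1^-1 on 2 strands, 9 crossings.
Compute on β:
Braid: s1^-1 s1^-1 s1^-1 s1^-1 s1^-1 s1^-1 s1^-1 s1^-1 s1^-1 on 2 strands, 9 crossings.
Writhe w = (#positive) - (#negative) = 0 - 9 = -9.
State-sum expansion of <K>. There are 2^9 = 512 states.
Smooth each crossing (0=||, 1=⌣⌢); contribution A^(Σ sign_k(1-2s_k)) * d^(L-1).
Tabulate the states by total A-exponent and number of loops L (A-exp: L × count):
  A^9: L=9 ×1
  A^7: L=8 ×9
  A^5: L=7 ×36
  A^3: L=6 ×84
  A^1: L=5 ×126
  A^-1: L=4 ×126
  A^-3: L=3 ×84
  A^-5: L=2 ×36
  A^-7: L=1 ×9
  A^-9: L=2 ×1
Each group contributes A^e * Σ count * d^(L-1):
Powers of d = -A^2 - A^-2: d^2 = A^4 + 2 + A^-4; d^3 = -A^6 - 3*A^2 - 3*A^-2 - A^-6; d^4 = A^8 + 4*A^4 + 6 + 4*A^-4 + A^-8; d^5 = -A^10 - 5*A^6 - 10*A^2 - 10*A^-2 - 5*A^-6 - A^-10; d^6 = A^12 + 6*A^8 + 15*A^4 + 20 + 15*A^-4 + 6*A^-8 + A^-12; d^7 = -A^14 - 7*A^10 - 21*A^6 - 35*A^2 - 35*A^-2 - 21*A^-6 - 7*A^-10 - A^-14; d^8 = A^16 + 8*A^12 + 28*A^8 + 56*A^4 + 70 + 56*A^-4 + 28*A^-8 + 8*A^-12 + A^-16.
  A^9 * (d^8) = A^25 + 8*A^21 + 28*A^17 + 56*A^13 + 70*A^9 + 56*A^5 + 28*A + 8*A^-3 + A^-7
  A^7 * (9*d^7) = -9*A^21 - 63*A^17 - 189*A^13 - 315*A^9 - 315*A^5 - 189*A - 63*A^-3 - 9*A^-7
  A^5 * (36*d^6) = 36*A^17 + 216*A^13 + 540*A^9 + 720*A^5 + 540*A + 216*A^-3 + 36*A^-7
  A^3 * (84*d^5) = -84*A^13 - 420*A^9 - 840*A^5 - 840*A - 420*A^-3 - 84*A^-7
  A^1 * (126*d^4) = 126*A^9 + 504*A^5 + 756*A + 504*A^-3 + 126*A^-7
  A^-1 * (126*d^3) = -126*A^5 - 378*A - 378*A^-3 - 126*A^-7
  A^-3 * (84*d^2) = 84*A + 168*A^-3 + 84*A^-7
  A^-5 * (36*d) = -36*A^-3 - 36*A^-7
  A^-7 * (9) = 9*A^-7
  A^-9 * (d) = -A^-7 - A^-11
Summing the groups: <K> = A^25 - A^21 + A^17 - A^13 + A^9 - A^5 + A - A^-3 - A^-11
Normalise by the writhe: (-A^3)^(-w) = (-A^3)^(9) = -A^27, so f(A) = -A^27 * <K> = -A^52 + A^48 - A^44 + A^40 - A^36 + A^32 - A^28 + A^24 + A^16.
Substitute A = t^(-1/4), i.e. A^e → t^(-e/4): V(t) = t^-4 + t^-6 - t^-7 + t^-8 - t^-9 + t^-10 - t^-11 + t^-12 - t^-13

Answer: t^-4 + t^-6 - t^-7 + t^-8 - t^-9 + t^-10 - t^-11 + t^-12 - t^-13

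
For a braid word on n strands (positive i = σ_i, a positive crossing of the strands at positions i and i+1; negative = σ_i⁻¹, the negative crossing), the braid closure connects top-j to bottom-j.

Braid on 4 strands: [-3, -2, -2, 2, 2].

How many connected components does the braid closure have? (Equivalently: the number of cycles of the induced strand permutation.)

3

Derivation:
Track the strand permutation on 4 strands, starting from identity.
  step 1: s3^-1 swaps positions 3,4 -> [1 2 4 3]
  step 2: s2^-1 swaps positions 2,3 -> [1 4 2 3]
  step 3: s2^-1 swaps positions 2,3 -> [1 2 4 3]
  step 4: s2 swaps positions 2,3 -> [1 4 2 3]
  step 5: s2 swaps positions 2,3 -> [1 2 4 3]
Final permutation (position -> original strand): [1 2 4 3]
Closure components = cycle count of this permutation = 3.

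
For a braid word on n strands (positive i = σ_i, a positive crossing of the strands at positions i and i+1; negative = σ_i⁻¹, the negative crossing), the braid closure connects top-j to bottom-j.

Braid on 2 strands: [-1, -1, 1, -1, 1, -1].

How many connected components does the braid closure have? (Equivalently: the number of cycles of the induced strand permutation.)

Track the strand permutation on 2 strands, starting from identity.
  step 1: s1^-1 swaps positions 1,2 -> [2 1]
  step 2: s1^-1 swaps positions 1,2 -> [1 2]
  step 3: s1 swaps positions 1,2 -> [2 1]
  step 4: s1^-1 swaps positions 1,2 -> [1 2]
  step 5: s1 swaps positions 1,2 -> [2 1]
  step 6: s1^-1 swaps positions 1,2 -> [1 2]
Final permutation (position -> original strand): [1 2]
Closure components = cycle count of this permutation = 2.

Answer: 2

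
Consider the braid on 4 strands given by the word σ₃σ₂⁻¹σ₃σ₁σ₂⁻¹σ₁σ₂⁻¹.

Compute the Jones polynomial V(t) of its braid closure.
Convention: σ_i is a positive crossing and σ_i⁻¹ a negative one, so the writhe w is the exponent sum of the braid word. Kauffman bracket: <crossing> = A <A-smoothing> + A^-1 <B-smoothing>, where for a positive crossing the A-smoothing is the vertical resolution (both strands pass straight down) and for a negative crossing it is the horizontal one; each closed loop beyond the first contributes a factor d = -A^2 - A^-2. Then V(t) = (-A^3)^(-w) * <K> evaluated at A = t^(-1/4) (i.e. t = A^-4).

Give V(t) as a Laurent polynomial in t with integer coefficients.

Braid: s3 s2^-1 s3 s1 s2^-1 s1 s2^-1 on 4 strands, 7 crossings.
Writhe w = (#positive) - (#negative) = 4 - 3 = 1.
Computing the Kauffman bracket via state sum. There are 2^7 = 128 states.
For each crossing: s=0 is the vertical smoothing, s=1 horizontal. Crossing k contributes A^(sign_k * (1 - 2*s_k)); loop factor d = -A^2 - A^-2.
Tabulate the states by total A-exponent and number of loops L (A-exp: L × count):
  A^7: L=5 ×1
  A^5: L=4 ×7
  A^3: L=3 ×21
  A^1: L=2 ×32, L=4 ×3
  A^-1: L=1 ×21, L=3 ×14
  A^-3: L=2 ×19, L=4 ×2
  A^-5: L=3 ×7
  A^-7: L=4 ×1
Each group contributes A^e * Σ count * d^(L-1):
Powers of d = -A^2 - A^-2: d^2 = A^4 + 2 + A^-4; d^3 = -A^6 - 3*A^2 - 3*A^-2 - A^-6; d^4 = A^8 + 4*A^4 + 6 + 4*A^-4 + A^-8.
  A^7 * (d^4) = A^15 + 4*A^11 + 6*A^7 + 4*A^3 + A^-1
  A^5 * (7*d^3) = -7*A^11 - 21*A^7 - 21*A^3 - 7*A^-1
  A^3 * (21*d^2) = 21*A^7 + 42*A^3 + 21*A^-1
  A^1 * (32*d + 3*d^3) = -3*A^7 - 41*A^3 - 41*A^-1 - 3*A^-5
  A^-1 * (21 + 14*d^2) = 14*A^3 + 49*A^-1 + 14*A^-5
  A^-3 * (19*d + 2*d^3) = -2*A^3 - 25*A^-1 - 25*A^-5 - 2*A^-9
  A^-5 * (7*d^2) = 7*A^-1 + 14*A^-5 + 7*A^-9
  A^-7 * (d^3) = -A^-1 - 3*A^-5 - 3*A^-9 - A^-13
Summing the groups: <K> = A^15 - 3*A^11 + 3*A^7 - 4*A^3 + 4*A^-1 - 3*A^-5 + 2*A^-9 - A^-13
Normalise by the writhe: (-A^3)^(-w) = (-A^3)^(-1) = -A^-3, so f(A) = -A^-3 * <K> = -A^12 + 3*A^8 - 3*A^4 + 4 - 4*A^-4 + 3*A^-8 - 2*A^-12 + A^-16.
Substitute A = t^(-1/4), i.e. A^e → t^(-e/4): V(t) = t^4 - 2*t^3 + 3*t^2 - 4*t + 4 - 3*t^-1 + 3*t^-2 - t^-3

Answer: t^4 - 2*t^3 + 3*t^2 - 4*t + 4 - 3*t^-1 + 3*t^-2 - t^-3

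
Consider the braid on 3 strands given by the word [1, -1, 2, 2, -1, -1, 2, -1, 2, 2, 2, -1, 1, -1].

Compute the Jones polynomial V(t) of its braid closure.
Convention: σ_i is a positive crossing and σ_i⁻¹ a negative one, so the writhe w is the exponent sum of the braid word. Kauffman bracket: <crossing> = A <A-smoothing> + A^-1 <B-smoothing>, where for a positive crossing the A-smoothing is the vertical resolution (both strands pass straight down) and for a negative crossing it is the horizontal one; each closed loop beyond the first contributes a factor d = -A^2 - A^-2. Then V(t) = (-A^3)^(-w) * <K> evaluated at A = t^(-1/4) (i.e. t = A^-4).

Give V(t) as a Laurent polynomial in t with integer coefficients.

The presented braid s1 s1^-1 s2 s2 s1^-1 s1^-1 s2 s1^-1 s2 s2 s2 s1^-1 s1 s1^-1 on 3 strands reduces by inverse Markov moves (closure unchanged at each step):
  Deconjugate: the word is γ·β·γ⁻¹ with γ = s1 s1^-1 (prefix) and γ⁻¹ = s1 s1^-1 (suffix); strip both.
Reduced to β = s2 s2 s1^-1 s1^-1 s2 s1^-1 s2 s2 s2 s1^-1 on 3 strands, 10 crossings.
Compute on β:
Braid: s2 s2 s1^-1 s1^-1 s2 s1^-1 s2 s2 s2 s1^-1 on 3 strands, 10 crossings.
Writhe w = (#positive) - (#negative) = 6 - 4 = 2.
Computing the Kauffman bracket via state sum. There are 2^10 = 1024 states.
Smooth each crossing (0=||, 1=⌣⌢); contribution A^(Σ sign_k(1-2s_k)) * d^(L-1).
Tabulate the states by total A-exponent and number of loops L (A-exp: L × count):
  A^10: L=5 ×1
  A^8: L=4 ×10
  A^6: L=3 ×41, L=5 ×4
  A^4: L=2 ×81, L=4 ×38, L=6 ×1
  A^2: L=1 ×71, L=3 ×117, L=5 ×22
  A^0: L=2 ×154, L=4 ×91, L=6 ×7
  A^-2: L=3 ×168, L=5 ×41, L=7 ×1
  A^-4: L=4 ×110, L=6 ×10
  A^-6: L=5 ×44, L=7 ×1
  A^-8: L=6 ×10
  A^-10: L=7 ×1
Each group contributes A^e * Σ count * d^(L-1):
Powers of d = -A^2 - A^-2: d^2 = A^4 + 2 + A^-4; d^3 = -A^6 - 3*A^2 - 3*A^-2 - A^-6; d^4 = A^8 + 4*A^4 + 6 + 4*A^-4 + A^-8; d^5 = -A^10 - 5*A^6 - 10*A^2 - 10*A^-2 - 5*A^-6 - A^-10; d^6 = A^12 + 6*A^8 + 15*A^4 + 20 + 15*A^-4 + 6*A^-8 + A^-12.
  A^10 * (d^4) = A^18 + 4*A^14 + 6*A^10 + 4*A^6 + A^2
  A^8 * (10*d^3) = -10*A^14 - 30*A^10 - 30*A^6 - 10*A^2
  A^6 * (41*d^2 + 4*d^4) = 4*A^14 + 57*A^10 + 106*A^6 + 57*A^2 + 4*A^-2
  A^4 * (81*d + 38*d^3 + d^5) = -A^14 - 43*A^10 - 205*A^6 - 205*A^2 - 43*A^-2 - A^-6
  A^2 * (71 + 117*d^2 + 22*d^4) = 22*A^10 + 205*A^6 + 437*A^2 + 205*A^-2 + 22*A^-6
  A^0 * (154*d + 91*d^3 + 7*d^5) = -7*A^10 - 126*A^6 - 497*A^2 - 497*A^-2 - 126*A^-6 - 7*A^-10
  A^-2 * (168*d^2 + 41*d^4 + d^6) = A^10 + 47*A^6 + 347*A^2 + 602*A^-2 + 347*A^-6 + 47*A^-10 + A^-14
  A^-4 * (110*d^3 + 10*d^5) = -10*A^6 - 160*A^2 - 430*A^-2 - 430*A^-6 - 160*A^-10 - 10*A^-14
  A^-6 * (44*d^4 + d^6) = A^6 + 50*A^2 + 191*A^-2 + 284*A^-6 + 191*A^-10 + 50*A^-14 + A^-18
  A^-8 * (10*d^5) = -10*A^2 - 50*A^-2 - 100*A^-6 - 100*A^-10 - 50*A^-14 - 10*A^-18
  A^-10 * (d^6) = A^2 + 6*A^-2 + 15*A^-6 + 20*A^-10 + 15*A^-14 + 6*A^-18 + A^-22
Summing the groups: <K> = A^18 - 3*A^14 + 6*A^10 - 8*A^6 + 11*A^2 - 12*A^-2 + 11*A^-6 - 9*A^-10 + 6*A^-14 - 3*A^-18 + A^-22
Normalise by the writhe: (-A^3)^(-w) = (-A^3)^(-2) = A^-6, so f(A) = A^-6 * <K> = A^12 - 3*A^8 + 6*A^4 - 8 + 11*A^-4 - 12*A^-8 + 11*A^-12 - 9*A^-16 + 6*A^-20 - 3*A^-24 + A^-28.
Substitute A = t^(-1/4), i.e. A^e → t^(-e/4): V(t) = t^7 - 3*t^6 + 6*t^5 - 9*t^4 + 11*t^3 - 12*t^2 + 11*t - 8 + 6*t^-1 - 3*t^-2 + t^-3

Answer: t^7 - 3*t^6 + 6*t^5 - 9*t^4 + 11*t^3 - 12*t^2 + 11*t - 8 + 6*t^-1 - 3*t^-2 + t^-3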